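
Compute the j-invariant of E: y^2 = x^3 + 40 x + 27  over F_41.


Delta = -16(4 a^3 + 27 b^2) mod 41 = 16
-1728 * (4 a)^3 = -1728 * (4*40)^3 mod 41 = 15
j = 15 * 16^(-1) mod 41 = 24

j = 24 (mod 41)


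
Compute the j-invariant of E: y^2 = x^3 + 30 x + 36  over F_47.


Delta = -16(4 a^3 + 27 b^2) mod 47 = 41
-1728 * (4 a)^3 = -1728 * (4*30)^3 mod 47 = 25
j = 25 * 41^(-1) mod 47 = 35

j = 35 (mod 47)


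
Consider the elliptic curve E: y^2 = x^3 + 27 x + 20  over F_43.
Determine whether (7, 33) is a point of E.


Check whether y^2 = x^3 + 27 x + 20 (mod 43) for (x, y) = (7, 33).
LHS: y^2 = 33^2 mod 43 = 14
RHS: x^3 + 27 x + 20 = 7^3 + 27*7 + 20 mod 43 = 36
LHS != RHS

No, not on the curve


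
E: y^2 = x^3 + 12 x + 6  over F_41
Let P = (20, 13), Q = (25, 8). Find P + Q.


P != Q, so use the chord formula.
s = (y2 - y1) / (x2 - x1) = (36) / (5) mod 41 = 40
x3 = s^2 - x1 - x2 mod 41 = 40^2 - 20 - 25 = 38
y3 = s (x1 - x3) - y1 mod 41 = 40 * (20 - 38) - 13 = 5

P + Q = (38, 5)


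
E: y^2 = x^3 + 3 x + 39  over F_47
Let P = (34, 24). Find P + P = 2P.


Doubling: s = (3 x1^2 + a) / (2 y1)
s = (3*34^2 + 3) / (2*24) mod 47 = 40
x3 = s^2 - 2 x1 mod 47 = 40^2 - 2*34 = 28
y3 = s (x1 - x3) - y1 mod 47 = 40 * (34 - 28) - 24 = 28

2P = (28, 28)


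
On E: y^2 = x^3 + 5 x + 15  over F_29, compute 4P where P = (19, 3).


k = 4 = 100_2 (binary, LSB first: 001)
Double-and-add from P = (19, 3):
  bit 0 = 0: acc unchanged = O
  bit 1 = 0: acc unchanged = O
  bit 2 = 1: acc = O + (19, 3) = (19, 3)

4P = (19, 3)


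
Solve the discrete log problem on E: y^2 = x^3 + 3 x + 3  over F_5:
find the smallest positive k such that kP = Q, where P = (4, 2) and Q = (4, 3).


Enumerate multiples of P until we hit Q = (4, 3):
  1P = (4, 2)
  2P = (3, 2)
  3P = (3, 3)
  4P = (4, 3)
Match found at i = 4.

k = 4


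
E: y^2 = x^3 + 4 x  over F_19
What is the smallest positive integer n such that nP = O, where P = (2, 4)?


Compute successive multiples of P until we hit O:
  1P = (2, 4)
  2P = (0, 0)
  3P = (2, 15)
  4P = O

ord(P) = 4


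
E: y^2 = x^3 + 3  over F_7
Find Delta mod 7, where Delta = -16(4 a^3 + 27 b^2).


4 a^3 + 27 b^2 = 4*0^3 + 27*3^2 = 0 + 243 = 243
Delta = -16 * (243) = -3888
Delta mod 7 = 4

Delta = 4 (mod 7)


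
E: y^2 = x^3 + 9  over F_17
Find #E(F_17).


For each x in F_17, count y with y^2 = x^3 + 0 x + 9 mod 17:
  x = 0: RHS = 9, y in [3, 14]  -> 2 point(s)
  x = 2: RHS = 0, y in [0]  -> 1 point(s)
  x = 3: RHS = 2, y in [6, 11]  -> 2 point(s)
  x = 5: RHS = 15, y in [7, 10]  -> 2 point(s)
  x = 6: RHS = 4, y in [2, 15]  -> 2 point(s)
  x = 13: RHS = 13, y in [8, 9]  -> 2 point(s)
  x = 14: RHS = 16, y in [4, 13]  -> 2 point(s)
  x = 15: RHS = 1, y in [1, 16]  -> 2 point(s)
  x = 16: RHS = 8, y in [5, 12]  -> 2 point(s)
Affine points: 17. Add the point at infinity: total = 18.

#E(F_17) = 18


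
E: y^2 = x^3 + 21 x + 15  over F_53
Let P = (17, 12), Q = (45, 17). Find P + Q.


P != Q, so use the chord formula.
s = (y2 - y1) / (x2 - x1) = (5) / (28) mod 53 = 21
x3 = s^2 - x1 - x2 mod 53 = 21^2 - 17 - 45 = 8
y3 = s (x1 - x3) - y1 mod 53 = 21 * (17 - 8) - 12 = 18

P + Q = (8, 18)


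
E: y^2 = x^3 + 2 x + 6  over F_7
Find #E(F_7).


For each x in F_7, count y with y^2 = x^3 + 2 x + 6 mod 7:
  x = 1: RHS = 2, y in [3, 4]  -> 2 point(s)
  x = 2: RHS = 4, y in [2, 5]  -> 2 point(s)
  x = 3: RHS = 4, y in [2, 5]  -> 2 point(s)
  x = 4: RHS = 1, y in [1, 6]  -> 2 point(s)
  x = 5: RHS = 1, y in [1, 6]  -> 2 point(s)
Affine points: 10. Add the point at infinity: total = 11.

#E(F_7) = 11


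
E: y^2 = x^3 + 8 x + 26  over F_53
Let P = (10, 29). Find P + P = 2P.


Doubling: s = (3 x1^2 + a) / (2 y1)
s = (3*10^2 + 8) / (2*29) mod 53 = 51
x3 = s^2 - 2 x1 mod 53 = 51^2 - 2*10 = 37
y3 = s (x1 - x3) - y1 mod 53 = 51 * (10 - 37) - 29 = 25

2P = (37, 25)


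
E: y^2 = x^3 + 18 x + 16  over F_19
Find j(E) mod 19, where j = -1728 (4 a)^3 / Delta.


Delta = -16(4 a^3 + 27 b^2) mod 19 = 14
-1728 * (4 a)^3 = -1728 * (4*18)^3 mod 19 = 12
j = 12 * 14^(-1) mod 19 = 9

j = 9 (mod 19)


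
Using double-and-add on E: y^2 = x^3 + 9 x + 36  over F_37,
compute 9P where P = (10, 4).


k = 9 = 1001_2 (binary, LSB first: 1001)
Double-and-add from P = (10, 4):
  bit 0 = 1: acc = O + (10, 4) = (10, 4)
  bit 1 = 0: acc unchanged = (10, 4)
  bit 2 = 0: acc unchanged = (10, 4)
  bit 3 = 1: acc = (10, 4) + (29, 28) = (8, 18)

9P = (8, 18)


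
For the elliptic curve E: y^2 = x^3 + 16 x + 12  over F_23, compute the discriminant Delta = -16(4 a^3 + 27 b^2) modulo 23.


4 a^3 + 27 b^2 = 4*16^3 + 27*12^2 = 16384 + 3888 = 20272
Delta = -16 * (20272) = -324352
Delta mod 23 = 17

Delta = 17 (mod 23)


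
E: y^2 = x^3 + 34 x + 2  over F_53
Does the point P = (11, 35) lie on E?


Check whether y^2 = x^3 + 34 x + 2 (mod 53) for (x, y) = (11, 35).
LHS: y^2 = 35^2 mod 53 = 6
RHS: x^3 + 34 x + 2 = 11^3 + 34*11 + 2 mod 53 = 11
LHS != RHS

No, not on the curve


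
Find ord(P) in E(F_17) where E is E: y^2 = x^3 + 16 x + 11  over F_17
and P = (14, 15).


Compute successive multiples of P until we hit O:
  1P = (14, 15)
  2P = (10, 10)
  3P = (2, 0)
  4P = (10, 7)
  5P = (14, 2)
  6P = O

ord(P) = 6


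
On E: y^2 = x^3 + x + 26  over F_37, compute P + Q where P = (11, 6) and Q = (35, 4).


P != Q, so use the chord formula.
s = (y2 - y1) / (x2 - x1) = (35) / (24) mod 37 = 3
x3 = s^2 - x1 - x2 mod 37 = 3^2 - 11 - 35 = 0
y3 = s (x1 - x3) - y1 mod 37 = 3 * (11 - 0) - 6 = 27

P + Q = (0, 27)


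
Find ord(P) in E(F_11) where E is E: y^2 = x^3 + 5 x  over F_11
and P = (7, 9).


Compute successive multiples of P until we hit O:
  1P = (7, 9)
  2P = (0, 0)
  3P = (7, 2)
  4P = O

ord(P) = 4


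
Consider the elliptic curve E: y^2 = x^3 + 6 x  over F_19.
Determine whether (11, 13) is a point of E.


Check whether y^2 = x^3 + 6 x + 0 (mod 19) for (x, y) = (11, 13).
LHS: y^2 = 13^2 mod 19 = 17
RHS: x^3 + 6 x + 0 = 11^3 + 6*11 + 0 mod 19 = 10
LHS != RHS

No, not on the curve


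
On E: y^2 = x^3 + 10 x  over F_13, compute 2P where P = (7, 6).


Doubling: s = (3 x1^2 + a) / (2 y1)
s = (3*7^2 + 10) / (2*6) mod 13 = 12
x3 = s^2 - 2 x1 mod 13 = 12^2 - 2*7 = 0
y3 = s (x1 - x3) - y1 mod 13 = 12 * (7 - 0) - 6 = 0

2P = (0, 0)


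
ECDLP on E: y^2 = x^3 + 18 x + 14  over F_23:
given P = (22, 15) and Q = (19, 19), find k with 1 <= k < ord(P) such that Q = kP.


Enumerate multiples of P until we hit Q = (19, 19):
  1P = (22, 15)
  2P = (11, 18)
  3P = (3, 7)
  4P = (2, 14)
  5P = (17, 14)
  6P = (19, 4)
  7P = (21, 4)
  8P = (9, 13)
  9P = (4, 9)
  10P = (15, 18)
  11P = (12, 7)
  12P = (20, 5)
  13P = (6, 19)
  14P = (8, 16)
  15P = (18, 11)
  16P = (7, 0)
  17P = (18, 12)
  18P = (8, 7)
  19P = (6, 4)
  20P = (20, 18)
  21P = (12, 16)
  22P = (15, 5)
  23P = (4, 14)
  24P = (9, 10)
  25P = (21, 19)
  26P = (19, 19)
Match found at i = 26.

k = 26


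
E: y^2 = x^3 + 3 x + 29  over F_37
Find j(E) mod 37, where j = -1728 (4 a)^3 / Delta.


Delta = -16(4 a^3 + 27 b^2) mod 37 = 2
-1728 * (4 a)^3 = -1728 * (4*3)^3 mod 37 = 27
j = 27 * 2^(-1) mod 37 = 32

j = 32 (mod 37)


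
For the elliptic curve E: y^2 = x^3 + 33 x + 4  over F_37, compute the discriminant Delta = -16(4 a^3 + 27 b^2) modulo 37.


4 a^3 + 27 b^2 = 4*33^3 + 27*4^2 = 143748 + 432 = 144180
Delta = -16 * (144180) = -2306880
Delta mod 37 = 33

Delta = 33 (mod 37)


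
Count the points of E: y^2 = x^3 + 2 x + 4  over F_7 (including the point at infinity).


For each x in F_7, count y with y^2 = x^3 + 2 x + 4 mod 7:
  x = 0: RHS = 4, y in [2, 5]  -> 2 point(s)
  x = 1: RHS = 0, y in [0]  -> 1 point(s)
  x = 2: RHS = 2, y in [3, 4]  -> 2 point(s)
  x = 3: RHS = 2, y in [3, 4]  -> 2 point(s)
  x = 6: RHS = 1, y in [1, 6]  -> 2 point(s)
Affine points: 9. Add the point at infinity: total = 10.

#E(F_7) = 10


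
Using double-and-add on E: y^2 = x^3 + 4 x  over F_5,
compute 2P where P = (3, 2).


k = 2 = 10_2 (binary, LSB first: 01)
Double-and-add from P = (3, 2):
  bit 0 = 0: acc unchanged = O
  bit 1 = 1: acc = O + (0, 0) = (0, 0)

2P = (0, 0)


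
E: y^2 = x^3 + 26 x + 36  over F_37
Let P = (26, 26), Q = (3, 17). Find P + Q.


P != Q, so use the chord formula.
s = (y2 - y1) / (x2 - x1) = (28) / (14) mod 37 = 2
x3 = s^2 - x1 - x2 mod 37 = 2^2 - 26 - 3 = 12
y3 = s (x1 - x3) - y1 mod 37 = 2 * (26 - 12) - 26 = 2

P + Q = (12, 2)


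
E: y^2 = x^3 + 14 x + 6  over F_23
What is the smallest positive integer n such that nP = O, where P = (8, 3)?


Compute successive multiples of P until we hit O:
  1P = (8, 3)
  2P = (0, 11)
  3P = (16, 5)
  4P = (12, 19)
  5P = (19, 22)
  6P = (14, 18)
  7P = (13, 19)
  8P = (15, 16)
  ... (continuing to 25P)
  25P = O

ord(P) = 25


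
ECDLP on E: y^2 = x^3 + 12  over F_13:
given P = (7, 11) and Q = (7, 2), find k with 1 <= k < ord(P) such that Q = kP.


Enumerate multiples of P until we hit Q = (7, 2):
  1P = (7, 11)
  2P = (0, 8)
  3P = (3, 0)
  4P = (0, 5)
  5P = (7, 2)
Match found at i = 5.

k = 5


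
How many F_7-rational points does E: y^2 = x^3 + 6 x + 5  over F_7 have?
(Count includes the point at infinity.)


For each x in F_7, count y with y^2 = x^3 + 6 x + 5 mod 7:
  x = 2: RHS = 4, y in [2, 5]  -> 2 point(s)
  x = 3: RHS = 1, y in [1, 6]  -> 2 point(s)
  x = 4: RHS = 2, y in [3, 4]  -> 2 point(s)
Affine points: 6. Add the point at infinity: total = 7.

#E(F_7) = 7


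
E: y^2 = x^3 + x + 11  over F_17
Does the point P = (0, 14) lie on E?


Check whether y^2 = x^3 + 1 x + 11 (mod 17) for (x, y) = (0, 14).
LHS: y^2 = 14^2 mod 17 = 9
RHS: x^3 + 1 x + 11 = 0^3 + 1*0 + 11 mod 17 = 11
LHS != RHS

No, not on the curve


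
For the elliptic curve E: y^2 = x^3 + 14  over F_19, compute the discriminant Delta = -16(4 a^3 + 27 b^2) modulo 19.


4 a^3 + 27 b^2 = 4*0^3 + 27*14^2 = 0 + 5292 = 5292
Delta = -16 * (5292) = -84672
Delta mod 19 = 11

Delta = 11 (mod 19)


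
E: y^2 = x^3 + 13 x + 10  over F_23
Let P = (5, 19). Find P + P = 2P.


Doubling: s = (3 x1^2 + a) / (2 y1)
s = (3*5^2 + 13) / (2*19) mod 23 = 12
x3 = s^2 - 2 x1 mod 23 = 12^2 - 2*5 = 19
y3 = s (x1 - x3) - y1 mod 23 = 12 * (5 - 19) - 19 = 20

2P = (19, 20)


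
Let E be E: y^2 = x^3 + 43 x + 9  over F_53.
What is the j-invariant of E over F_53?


Delta = -16(4 a^3 + 27 b^2) mod 53 = 17
-1728 * (4 a)^3 = -1728 * (4*43)^3 mod 53 = 27
j = 27 * 17^(-1) mod 53 = 39

j = 39 (mod 53)


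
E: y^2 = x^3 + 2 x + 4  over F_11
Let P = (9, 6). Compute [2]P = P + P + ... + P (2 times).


k = 2 = 10_2 (binary, LSB first: 01)
Double-and-add from P = (9, 6):
  bit 0 = 0: acc unchanged = O
  bit 1 = 1: acc = O + (2, 4) = (2, 4)

2P = (2, 4)


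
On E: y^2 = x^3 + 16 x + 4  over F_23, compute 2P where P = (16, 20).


Doubling: s = (3 x1^2 + a) / (2 y1)
s = (3*16^2 + 16) / (2*20) mod 23 = 15
x3 = s^2 - 2 x1 mod 23 = 15^2 - 2*16 = 9
y3 = s (x1 - x3) - y1 mod 23 = 15 * (16 - 9) - 20 = 16

2P = (9, 16)


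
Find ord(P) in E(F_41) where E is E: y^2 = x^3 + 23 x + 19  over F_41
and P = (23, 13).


Compute successive multiples of P until we hit O:
  1P = (23, 13)
  2P = (40, 35)
  3P = (15, 7)
  4P = (1, 24)
  5P = (7, 20)
  6P = (20, 19)
  7P = (2, 27)
  8P = (21, 13)
  ... (continuing to 39P)
  39P = O

ord(P) = 39


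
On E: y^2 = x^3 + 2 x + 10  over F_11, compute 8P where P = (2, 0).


k = 8 = 1000_2 (binary, LSB first: 0001)
Double-and-add from P = (2, 0):
  bit 0 = 0: acc unchanged = O
  bit 1 = 0: acc unchanged = O
  bit 2 = 0: acc unchanged = O
  bit 3 = 1: acc = O + O = O

8P = O


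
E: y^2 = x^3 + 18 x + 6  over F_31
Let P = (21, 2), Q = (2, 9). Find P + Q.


P != Q, so use the chord formula.
s = (y2 - y1) / (x2 - x1) = (7) / (12) mod 31 = 29
x3 = s^2 - x1 - x2 mod 31 = 29^2 - 21 - 2 = 12
y3 = s (x1 - x3) - y1 mod 31 = 29 * (21 - 12) - 2 = 11

P + Q = (12, 11)


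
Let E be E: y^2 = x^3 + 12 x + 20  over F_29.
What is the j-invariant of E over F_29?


Delta = -16(4 a^3 + 27 b^2) mod 29 = 25
-1728 * (4 a)^3 = -1728 * (4*12)^3 mod 29 = 6
j = 6 * 25^(-1) mod 29 = 13

j = 13 (mod 29)


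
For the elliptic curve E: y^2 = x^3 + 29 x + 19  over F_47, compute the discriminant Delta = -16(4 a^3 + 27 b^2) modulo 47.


4 a^3 + 27 b^2 = 4*29^3 + 27*19^2 = 97556 + 9747 = 107303
Delta = -16 * (107303) = -1716848
Delta mod 47 = 15

Delta = 15 (mod 47)


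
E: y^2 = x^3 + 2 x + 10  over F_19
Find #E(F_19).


For each x in F_19, count y with y^2 = x^3 + 2 x + 10 mod 19:
  x = 3: RHS = 5, y in [9, 10]  -> 2 point(s)
  x = 4: RHS = 6, y in [5, 14]  -> 2 point(s)
  x = 7: RHS = 6, y in [5, 14]  -> 2 point(s)
  x = 8: RHS = 6, y in [5, 14]  -> 2 point(s)
  x = 9: RHS = 16, y in [4, 15]  -> 2 point(s)
  x = 10: RHS = 4, y in [2, 17]  -> 2 point(s)
  x = 17: RHS = 17, y in [6, 13]  -> 2 point(s)
  x = 18: RHS = 7, y in [8, 11]  -> 2 point(s)
Affine points: 16. Add the point at infinity: total = 17.

#E(F_19) = 17


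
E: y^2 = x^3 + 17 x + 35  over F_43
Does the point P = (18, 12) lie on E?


Check whether y^2 = x^3 + 17 x + 35 (mod 43) for (x, y) = (18, 12).
LHS: y^2 = 12^2 mod 43 = 15
RHS: x^3 + 17 x + 35 = 18^3 + 17*18 + 35 mod 43 = 24
LHS != RHS

No, not on the curve


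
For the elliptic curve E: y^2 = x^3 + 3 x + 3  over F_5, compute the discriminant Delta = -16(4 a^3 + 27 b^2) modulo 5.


4 a^3 + 27 b^2 = 4*3^3 + 27*3^2 = 108 + 243 = 351
Delta = -16 * (351) = -5616
Delta mod 5 = 4

Delta = 4 (mod 5)


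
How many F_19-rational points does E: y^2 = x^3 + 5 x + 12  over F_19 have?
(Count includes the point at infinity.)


For each x in F_19, count y with y^2 = x^3 + 5 x + 12 mod 19:
  x = 2: RHS = 11, y in [7, 12]  -> 2 point(s)
  x = 3: RHS = 16, y in [4, 15]  -> 2 point(s)
  x = 4: RHS = 1, y in [1, 18]  -> 2 point(s)
  x = 6: RHS = 11, y in [7, 12]  -> 2 point(s)
  x = 9: RHS = 7, y in [8, 11]  -> 2 point(s)
  x = 10: RHS = 17, y in [6, 13]  -> 2 point(s)
  x = 11: RHS = 11, y in [7, 12]  -> 2 point(s)
  x = 15: RHS = 4, y in [2, 17]  -> 2 point(s)
  x = 18: RHS = 6, y in [5, 14]  -> 2 point(s)
Affine points: 18. Add the point at infinity: total = 19.

#E(F_19) = 19


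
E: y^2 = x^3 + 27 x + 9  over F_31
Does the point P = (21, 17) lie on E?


Check whether y^2 = x^3 + 27 x + 9 (mod 31) for (x, y) = (21, 17).
LHS: y^2 = 17^2 mod 31 = 10
RHS: x^3 + 27 x + 9 = 21^3 + 27*21 + 9 mod 31 = 10
LHS = RHS

Yes, on the curve


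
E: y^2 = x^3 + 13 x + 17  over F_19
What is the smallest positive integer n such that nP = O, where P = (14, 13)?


Compute successive multiples of P until we hit O:
  1P = (14, 13)
  2P = (11, 3)
  3P = (3, 11)
  4P = (8, 14)
  5P = (6, 11)
  6P = (5, 13)
  7P = (0, 6)
  8P = (10, 8)
  ... (continuing to 20P)
  20P = O

ord(P) = 20


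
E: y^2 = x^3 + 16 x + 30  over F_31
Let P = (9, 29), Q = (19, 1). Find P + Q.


P != Q, so use the chord formula.
s = (y2 - y1) / (x2 - x1) = (3) / (10) mod 31 = 22
x3 = s^2 - x1 - x2 mod 31 = 22^2 - 9 - 19 = 22
y3 = s (x1 - x3) - y1 mod 31 = 22 * (9 - 22) - 29 = 26

P + Q = (22, 26)


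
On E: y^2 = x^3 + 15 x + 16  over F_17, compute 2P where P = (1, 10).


Doubling: s = (3 x1^2 + a) / (2 y1)
s = (3*1^2 + 15) / (2*10) mod 17 = 6
x3 = s^2 - 2 x1 mod 17 = 6^2 - 2*1 = 0
y3 = s (x1 - x3) - y1 mod 17 = 6 * (1 - 0) - 10 = 13

2P = (0, 13)


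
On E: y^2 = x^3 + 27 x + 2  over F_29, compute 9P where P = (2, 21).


k = 9 = 1001_2 (binary, LSB first: 1001)
Double-and-add from P = (2, 21):
  bit 0 = 1: acc = O + (2, 21) = (2, 21)
  bit 1 = 0: acc unchanged = (2, 21)
  bit 2 = 0: acc unchanged = (2, 21)
  bit 3 = 1: acc = (2, 21) + (5, 1) = (2, 8)

9P = (2, 8)


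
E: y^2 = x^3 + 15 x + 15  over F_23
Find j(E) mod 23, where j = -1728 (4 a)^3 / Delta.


Delta = -16(4 a^3 + 27 b^2) mod 23 = 14
-1728 * (4 a)^3 = -1728 * (4*15)^3 mod 23 = 2
j = 2 * 14^(-1) mod 23 = 10

j = 10 (mod 23)


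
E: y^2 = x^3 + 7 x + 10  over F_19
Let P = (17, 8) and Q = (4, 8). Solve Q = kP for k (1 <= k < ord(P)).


Enumerate multiples of P until we hit Q = (4, 8):
  1P = (17, 8)
  2P = (4, 11)
  3P = (3, 18)
  4P = (3, 1)
  5P = (4, 8)
Match found at i = 5.

k = 5


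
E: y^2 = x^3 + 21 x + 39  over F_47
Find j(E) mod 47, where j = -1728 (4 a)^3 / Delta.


Delta = -16(4 a^3 + 27 b^2) mod 47 = 1
-1728 * (4 a)^3 = -1728 * (4*21)^3 mod 47 = 45
j = 45 * 1^(-1) mod 47 = 45

j = 45 (mod 47)


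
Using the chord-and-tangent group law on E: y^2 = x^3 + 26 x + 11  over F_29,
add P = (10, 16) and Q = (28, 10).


P != Q, so use the chord formula.
s = (y2 - y1) / (x2 - x1) = (23) / (18) mod 29 = 19
x3 = s^2 - x1 - x2 mod 29 = 19^2 - 10 - 28 = 4
y3 = s (x1 - x3) - y1 mod 29 = 19 * (10 - 4) - 16 = 11

P + Q = (4, 11)


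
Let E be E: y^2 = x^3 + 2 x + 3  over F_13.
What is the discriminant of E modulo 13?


4 a^3 + 27 b^2 = 4*2^3 + 27*3^2 = 32 + 243 = 275
Delta = -16 * (275) = -4400
Delta mod 13 = 7

Delta = 7 (mod 13)


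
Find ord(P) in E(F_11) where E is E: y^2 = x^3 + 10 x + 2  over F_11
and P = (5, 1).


Compute successive multiples of P until we hit O:
  1P = (5, 1)
  2P = (6, 6)
  3P = (3, 9)
  4P = (8, 0)
  5P = (3, 2)
  6P = (6, 5)
  7P = (5, 10)
  8P = O

ord(P) = 8


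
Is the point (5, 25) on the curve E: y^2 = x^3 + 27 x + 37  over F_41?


Check whether y^2 = x^3 + 27 x + 37 (mod 41) for (x, y) = (5, 25).
LHS: y^2 = 25^2 mod 41 = 10
RHS: x^3 + 27 x + 37 = 5^3 + 27*5 + 37 mod 41 = 10
LHS = RHS

Yes, on the curve


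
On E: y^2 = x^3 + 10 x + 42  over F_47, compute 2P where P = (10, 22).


Doubling: s = (3 x1^2 + a) / (2 y1)
s = (3*10^2 + 10) / (2*22) mod 47 = 22
x3 = s^2 - 2 x1 mod 47 = 22^2 - 2*10 = 41
y3 = s (x1 - x3) - y1 mod 47 = 22 * (10 - 41) - 22 = 1

2P = (41, 1)


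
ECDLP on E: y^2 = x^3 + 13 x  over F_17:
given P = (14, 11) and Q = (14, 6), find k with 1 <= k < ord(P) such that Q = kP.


Enumerate multiples of P until we hit Q = (14, 6):
  1P = (14, 11)
  2P = (2, 0)
  3P = (14, 6)
Match found at i = 3.

k = 3


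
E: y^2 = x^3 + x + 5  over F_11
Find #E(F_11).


For each x in F_11, count y with y^2 = x^3 + 1 x + 5 mod 11:
  x = 0: RHS = 5, y in [4, 7]  -> 2 point(s)
  x = 2: RHS = 4, y in [2, 9]  -> 2 point(s)
  x = 5: RHS = 3, y in [5, 6]  -> 2 point(s)
  x = 7: RHS = 3, y in [5, 6]  -> 2 point(s)
  x = 10: RHS = 3, y in [5, 6]  -> 2 point(s)
Affine points: 10. Add the point at infinity: total = 11.

#E(F_11) = 11


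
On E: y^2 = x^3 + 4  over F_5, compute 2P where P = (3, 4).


k = 2 = 10_2 (binary, LSB first: 01)
Double-and-add from P = (3, 4):
  bit 0 = 0: acc unchanged = O
  bit 1 = 1: acc = O + (0, 3) = (0, 3)

2P = (0, 3)


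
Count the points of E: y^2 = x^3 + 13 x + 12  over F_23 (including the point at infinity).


For each x in F_23, count y with y^2 = x^3 + 13 x + 12 mod 23:
  x = 0: RHS = 12, y in [9, 14]  -> 2 point(s)
  x = 1: RHS = 3, y in [7, 16]  -> 2 point(s)
  x = 2: RHS = 0, y in [0]  -> 1 point(s)
  x = 3: RHS = 9, y in [3, 20]  -> 2 point(s)
  x = 4: RHS = 13, y in [6, 17]  -> 2 point(s)
  x = 5: RHS = 18, y in [8, 15]  -> 2 point(s)
  x = 7: RHS = 9, y in [3, 20]  -> 2 point(s)
  x = 13: RHS = 9, y in [3, 20]  -> 2 point(s)
  x = 18: RHS = 6, y in [11, 12]  -> 2 point(s)
  x = 21: RHS = 1, y in [1, 22]  -> 2 point(s)
Affine points: 19. Add the point at infinity: total = 20.

#E(F_23) = 20


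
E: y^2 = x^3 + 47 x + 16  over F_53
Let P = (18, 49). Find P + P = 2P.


Doubling: s = (3 x1^2 + a) / (2 y1)
s = (3*18^2 + 47) / (2*49) mod 53 = 25
x3 = s^2 - 2 x1 mod 53 = 25^2 - 2*18 = 6
y3 = s (x1 - x3) - y1 mod 53 = 25 * (18 - 6) - 49 = 39

2P = (6, 39)


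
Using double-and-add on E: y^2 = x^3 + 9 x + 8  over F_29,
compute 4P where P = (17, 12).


k = 4 = 100_2 (binary, LSB first: 001)
Double-and-add from P = (17, 12):
  bit 0 = 0: acc unchanged = O
  bit 1 = 0: acc unchanged = O
  bit 2 = 1: acc = O + (3, 2) = (3, 2)

4P = (3, 2)


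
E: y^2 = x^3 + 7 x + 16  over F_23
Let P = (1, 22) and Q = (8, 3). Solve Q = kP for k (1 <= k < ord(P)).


Enumerate multiples of P until we hit Q = (8, 3):
  1P = (1, 22)
  2P = (0, 19)
  3P = (8, 3)
Match found at i = 3.

k = 3


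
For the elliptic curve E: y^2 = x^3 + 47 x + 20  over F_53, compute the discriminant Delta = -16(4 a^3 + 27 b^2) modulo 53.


4 a^3 + 27 b^2 = 4*47^3 + 27*20^2 = 415292 + 10800 = 426092
Delta = -16 * (426092) = -6817472
Delta mod 53 = 24

Delta = 24 (mod 53)


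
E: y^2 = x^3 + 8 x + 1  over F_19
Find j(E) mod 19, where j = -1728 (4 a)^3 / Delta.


Delta = -16(4 a^3 + 27 b^2) mod 19 = 12
-1728 * (4 a)^3 = -1728 * (4*8)^3 mod 19 = 12
j = 12 * 12^(-1) mod 19 = 1

j = 1 (mod 19)


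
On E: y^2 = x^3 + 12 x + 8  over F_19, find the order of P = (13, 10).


Compute successive multiples of P until we hit O:
  1P = (13, 10)
  2P = (10, 8)
  3P = (7, 13)
  4P = (4, 14)
  5P = (9, 3)
  6P = (6, 7)
  7P = (6, 12)
  8P = (9, 16)
  ... (continuing to 13P)
  13P = O

ord(P) = 13


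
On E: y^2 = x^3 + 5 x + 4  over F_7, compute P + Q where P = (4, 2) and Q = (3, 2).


P != Q, so use the chord formula.
s = (y2 - y1) / (x2 - x1) = (0) / (6) mod 7 = 0
x3 = s^2 - x1 - x2 mod 7 = 0^2 - 4 - 3 = 0
y3 = s (x1 - x3) - y1 mod 7 = 0 * (4 - 0) - 2 = 5

P + Q = (0, 5)


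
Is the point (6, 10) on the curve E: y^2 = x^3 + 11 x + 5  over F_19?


Check whether y^2 = x^3 + 11 x + 5 (mod 19) for (x, y) = (6, 10).
LHS: y^2 = 10^2 mod 19 = 5
RHS: x^3 + 11 x + 5 = 6^3 + 11*6 + 5 mod 19 = 2
LHS != RHS

No, not on the curve


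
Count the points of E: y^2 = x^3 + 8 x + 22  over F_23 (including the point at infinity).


For each x in F_23, count y with y^2 = x^3 + 8 x + 22 mod 23:
  x = 1: RHS = 8, y in [10, 13]  -> 2 point(s)
  x = 2: RHS = 0, y in [0]  -> 1 point(s)
  x = 3: RHS = 4, y in [2, 21]  -> 2 point(s)
  x = 4: RHS = 3, y in [7, 16]  -> 2 point(s)
  x = 5: RHS = 3, y in [7, 16]  -> 2 point(s)
  x = 8: RHS = 0, y in [0]  -> 1 point(s)
  x = 9: RHS = 18, y in [8, 15]  -> 2 point(s)
  x = 12: RHS = 6, y in [11, 12]  -> 2 point(s)
  x = 13: RHS = 0, y in [0]  -> 1 point(s)
  x = 14: RHS = 3, y in [7, 16]  -> 2 point(s)
  x = 18: RHS = 18, y in [8, 15]  -> 2 point(s)
  x = 19: RHS = 18, y in [8, 15]  -> 2 point(s)
  x = 22: RHS = 13, y in [6, 17]  -> 2 point(s)
Affine points: 23. Add the point at infinity: total = 24.

#E(F_23) = 24


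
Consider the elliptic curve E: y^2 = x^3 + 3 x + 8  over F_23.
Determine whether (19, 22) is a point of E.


Check whether y^2 = x^3 + 3 x + 8 (mod 23) for (x, y) = (19, 22).
LHS: y^2 = 22^2 mod 23 = 1
RHS: x^3 + 3 x + 8 = 19^3 + 3*19 + 8 mod 23 = 1
LHS = RHS

Yes, on the curve


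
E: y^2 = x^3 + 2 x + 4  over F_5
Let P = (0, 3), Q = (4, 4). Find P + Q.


P != Q, so use the chord formula.
s = (y2 - y1) / (x2 - x1) = (1) / (4) mod 5 = 4
x3 = s^2 - x1 - x2 mod 5 = 4^2 - 0 - 4 = 2
y3 = s (x1 - x3) - y1 mod 5 = 4 * (0 - 2) - 3 = 4

P + Q = (2, 4)


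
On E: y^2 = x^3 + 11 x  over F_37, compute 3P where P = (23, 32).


k = 3 = 11_2 (binary, LSB first: 11)
Double-and-add from P = (23, 32):
  bit 0 = 1: acc = O + (23, 32) = (23, 32)
  bit 1 = 1: acc = (23, 32) + (0, 0) = (23, 5)

3P = (23, 5)


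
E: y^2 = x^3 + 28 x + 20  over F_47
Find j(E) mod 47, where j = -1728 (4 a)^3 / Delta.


Delta = -16(4 a^3 + 27 b^2) mod 47 = 15
-1728 * (4 a)^3 = -1728 * (4*28)^3 mod 47 = 44
j = 44 * 15^(-1) mod 47 = 28

j = 28 (mod 47)


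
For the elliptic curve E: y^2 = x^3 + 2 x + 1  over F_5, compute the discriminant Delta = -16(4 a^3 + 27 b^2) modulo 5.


4 a^3 + 27 b^2 = 4*2^3 + 27*1^2 = 32 + 27 = 59
Delta = -16 * (59) = -944
Delta mod 5 = 1

Delta = 1 (mod 5)


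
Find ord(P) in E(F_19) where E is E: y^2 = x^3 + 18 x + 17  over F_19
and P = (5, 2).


Compute successive multiples of P until we hit O:
  1P = (5, 2)
  2P = (14, 12)
  3P = (1, 13)
  4P = (17, 12)
  5P = (13, 4)
  6P = (7, 7)
  7P = (18, 13)
  8P = (2, 2)
  ... (continuing to 26P)
  26P = O

ord(P) = 26


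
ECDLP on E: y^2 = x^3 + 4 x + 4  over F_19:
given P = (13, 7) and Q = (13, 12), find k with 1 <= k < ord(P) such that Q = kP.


Enumerate multiples of P until we hit Q = (13, 12):
  1P = (13, 7)
  2P = (0, 2)
  3P = (3, 10)
  4P = (1, 16)
  5P = (2, 18)
  6P = (5, 4)
  7P = (5, 15)
  8P = (2, 1)
  9P = (1, 3)
  10P = (3, 9)
  11P = (0, 17)
  12P = (13, 12)
Match found at i = 12.

k = 12


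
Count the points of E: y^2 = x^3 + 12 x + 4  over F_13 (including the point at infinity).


For each x in F_13, count y with y^2 = x^3 + 12 x + 4 mod 13:
  x = 0: RHS = 4, y in [2, 11]  -> 2 point(s)
  x = 1: RHS = 4, y in [2, 11]  -> 2 point(s)
  x = 2: RHS = 10, y in [6, 7]  -> 2 point(s)
  x = 4: RHS = 12, y in [5, 8]  -> 2 point(s)
  x = 8: RHS = 1, y in [1, 12]  -> 2 point(s)
  x = 9: RHS = 9, y in [3, 10]  -> 2 point(s)
  x = 12: RHS = 4, y in [2, 11]  -> 2 point(s)
Affine points: 14. Add the point at infinity: total = 15.

#E(F_13) = 15


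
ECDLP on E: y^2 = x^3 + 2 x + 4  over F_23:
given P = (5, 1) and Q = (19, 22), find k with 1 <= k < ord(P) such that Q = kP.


Enumerate multiples of P until we hit Q = (19, 22):
  1P = (5, 1)
  2P = (6, 18)
  3P = (2, 4)
  4P = (17, 11)
  5P = (10, 14)
  6P = (12, 13)
  7P = (8, 7)
  8P = (14, 4)
  9P = (22, 1)
  10P = (19, 22)
Match found at i = 10.

k = 10


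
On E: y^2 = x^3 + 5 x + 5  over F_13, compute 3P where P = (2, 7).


k = 3 = 11_2 (binary, LSB first: 11)
Double-and-add from P = (2, 7):
  bit 0 = 1: acc = O + (2, 7) = (2, 7)
  bit 1 = 1: acc = (2, 7) + (12, 5) = (11, 0)

3P = (11, 0)


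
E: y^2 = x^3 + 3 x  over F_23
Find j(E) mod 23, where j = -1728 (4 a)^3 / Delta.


Delta = -16(4 a^3 + 27 b^2) mod 23 = 20
-1728 * (4 a)^3 = -1728 * (4*3)^3 mod 23 = 14
j = 14 * 20^(-1) mod 23 = 3

j = 3 (mod 23)


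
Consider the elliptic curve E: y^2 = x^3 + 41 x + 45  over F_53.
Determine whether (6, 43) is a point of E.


Check whether y^2 = x^3 + 41 x + 45 (mod 53) for (x, y) = (6, 43).
LHS: y^2 = 43^2 mod 53 = 47
RHS: x^3 + 41 x + 45 = 6^3 + 41*6 + 45 mod 53 = 30
LHS != RHS

No, not on the curve


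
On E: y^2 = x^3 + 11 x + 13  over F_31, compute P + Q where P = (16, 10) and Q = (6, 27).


P != Q, so use the chord formula.
s = (y2 - y1) / (x2 - x1) = (17) / (21) mod 31 = 20
x3 = s^2 - x1 - x2 mod 31 = 20^2 - 16 - 6 = 6
y3 = s (x1 - x3) - y1 mod 31 = 20 * (16 - 6) - 10 = 4

P + Q = (6, 4)


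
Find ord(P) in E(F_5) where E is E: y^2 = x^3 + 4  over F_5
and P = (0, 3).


Compute successive multiples of P until we hit O:
  1P = (0, 3)
  2P = (0, 2)
  3P = O

ord(P) = 3


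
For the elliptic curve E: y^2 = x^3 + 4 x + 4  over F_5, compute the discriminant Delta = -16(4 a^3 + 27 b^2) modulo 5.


4 a^3 + 27 b^2 = 4*4^3 + 27*4^2 = 256 + 432 = 688
Delta = -16 * (688) = -11008
Delta mod 5 = 2

Delta = 2 (mod 5)


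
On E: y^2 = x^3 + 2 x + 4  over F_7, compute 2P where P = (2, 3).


Doubling: s = (3 x1^2 + a) / (2 y1)
s = (3*2^2 + 2) / (2*3) mod 7 = 0
x3 = s^2 - 2 x1 mod 7 = 0^2 - 2*2 = 3
y3 = s (x1 - x3) - y1 mod 7 = 0 * (2 - 3) - 3 = 4

2P = (3, 4)


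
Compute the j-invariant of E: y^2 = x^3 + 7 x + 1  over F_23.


Delta = -16(4 a^3 + 27 b^2) mod 23 = 18
-1728 * (4 a)^3 = -1728 * (4*7)^3 mod 23 = 16
j = 16 * 18^(-1) mod 23 = 6

j = 6 (mod 23)


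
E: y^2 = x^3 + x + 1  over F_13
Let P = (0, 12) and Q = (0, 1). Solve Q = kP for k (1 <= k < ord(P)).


Enumerate multiples of P until we hit Q = (0, 1):
  1P = (0, 12)
  2P = (10, 6)
  3P = (7, 0)
  4P = (10, 7)
  5P = (0, 1)
Match found at i = 5.

k = 5


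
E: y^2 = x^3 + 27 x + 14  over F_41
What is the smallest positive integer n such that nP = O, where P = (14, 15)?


Compute successive multiples of P until we hit O:
  1P = (14, 15)
  2P = (13, 26)
  3P = (12, 4)
  4P = (35, 13)
  5P = (8, 2)
  6P = (18, 31)
  7P = (25, 23)
  8P = (11, 17)
  ... (continuing to 36P)
  36P = O

ord(P) = 36


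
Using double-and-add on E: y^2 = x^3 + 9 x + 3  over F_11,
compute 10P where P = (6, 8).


k = 10 = 1010_2 (binary, LSB first: 0101)
Double-and-add from P = (6, 8):
  bit 0 = 0: acc unchanged = O
  bit 1 = 1: acc = O + (8, 9) = (8, 9)
  bit 2 = 0: acc unchanged = (8, 9)
  bit 3 = 1: acc = (8, 9) + (0, 5) = (6, 3)

10P = (6, 3)


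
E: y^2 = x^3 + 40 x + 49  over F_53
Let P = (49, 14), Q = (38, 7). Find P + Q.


P != Q, so use the chord formula.
s = (y2 - y1) / (x2 - x1) = (46) / (42) mod 53 = 44
x3 = s^2 - x1 - x2 mod 53 = 44^2 - 49 - 38 = 47
y3 = s (x1 - x3) - y1 mod 53 = 44 * (49 - 47) - 14 = 21

P + Q = (47, 21)


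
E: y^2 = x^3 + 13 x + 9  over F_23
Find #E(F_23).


For each x in F_23, count y with y^2 = x^3 + 13 x + 9 mod 23:
  x = 0: RHS = 9, y in [3, 20]  -> 2 point(s)
  x = 1: RHS = 0, y in [0]  -> 1 point(s)
  x = 3: RHS = 6, y in [11, 12]  -> 2 point(s)
  x = 6: RHS = 4, y in [2, 21]  -> 2 point(s)
  x = 7: RHS = 6, y in [11, 12]  -> 2 point(s)
  x = 8: RHS = 4, y in [2, 21]  -> 2 point(s)
  x = 9: RHS = 4, y in [2, 21]  -> 2 point(s)
  x = 10: RHS = 12, y in [9, 14]  -> 2 point(s)
  x = 13: RHS = 6, y in [11, 12]  -> 2 point(s)
  x = 16: RHS = 12, y in [9, 14]  -> 2 point(s)
  x = 18: RHS = 3, y in [7, 16]  -> 2 point(s)
  x = 19: RHS = 8, y in [10, 13]  -> 2 point(s)
  x = 20: RHS = 12, y in [9, 14]  -> 2 point(s)
  x = 22: RHS = 18, y in [8, 15]  -> 2 point(s)
Affine points: 27. Add the point at infinity: total = 28.

#E(F_23) = 28


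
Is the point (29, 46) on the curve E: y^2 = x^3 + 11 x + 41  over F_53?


Check whether y^2 = x^3 + 11 x + 41 (mod 53) for (x, y) = (29, 46).
LHS: y^2 = 46^2 mod 53 = 49
RHS: x^3 + 11 x + 41 = 29^3 + 11*29 + 41 mod 53 = 51
LHS != RHS

No, not on the curve


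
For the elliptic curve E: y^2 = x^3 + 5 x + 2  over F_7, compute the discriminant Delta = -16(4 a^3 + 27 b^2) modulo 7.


4 a^3 + 27 b^2 = 4*5^3 + 27*2^2 = 500 + 108 = 608
Delta = -16 * (608) = -9728
Delta mod 7 = 2

Delta = 2 (mod 7)


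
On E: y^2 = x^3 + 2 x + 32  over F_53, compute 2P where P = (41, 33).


Doubling: s = (3 x1^2 + a) / (2 y1)
s = (3*41^2 + 2) / (2*33) mod 53 = 13
x3 = s^2 - 2 x1 mod 53 = 13^2 - 2*41 = 34
y3 = s (x1 - x3) - y1 mod 53 = 13 * (41 - 34) - 33 = 5

2P = (34, 5)


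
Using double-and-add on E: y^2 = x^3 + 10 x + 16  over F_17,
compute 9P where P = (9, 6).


k = 9 = 1001_2 (binary, LSB first: 1001)
Double-and-add from P = (9, 6):
  bit 0 = 1: acc = O + (9, 6) = (9, 6)
  bit 1 = 0: acc unchanged = (9, 6)
  bit 2 = 0: acc unchanged = (9, 6)
  bit 3 = 1: acc = (9, 6) + (7, 2) = (5, 2)

9P = (5, 2)


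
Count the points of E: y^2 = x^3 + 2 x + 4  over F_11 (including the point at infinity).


For each x in F_11, count y with y^2 = x^3 + 2 x + 4 mod 11:
  x = 0: RHS = 4, y in [2, 9]  -> 2 point(s)
  x = 2: RHS = 5, y in [4, 7]  -> 2 point(s)
  x = 3: RHS = 4, y in [2, 9]  -> 2 point(s)
  x = 6: RHS = 1, y in [1, 10]  -> 2 point(s)
  x = 7: RHS = 9, y in [3, 8]  -> 2 point(s)
  x = 8: RHS = 4, y in [2, 9]  -> 2 point(s)
  x = 9: RHS = 3, y in [5, 6]  -> 2 point(s)
  x = 10: RHS = 1, y in [1, 10]  -> 2 point(s)
Affine points: 16. Add the point at infinity: total = 17.

#E(F_11) = 17


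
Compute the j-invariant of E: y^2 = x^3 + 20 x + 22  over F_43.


Delta = -16(4 a^3 + 27 b^2) mod 43 = 22
-1728 * (4 a)^3 = -1728 * (4*20)^3 mod 43 = 8
j = 8 * 22^(-1) mod 43 = 16

j = 16 (mod 43)


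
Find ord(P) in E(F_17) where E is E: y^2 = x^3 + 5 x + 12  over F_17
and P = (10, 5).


Compute successive multiples of P until we hit O:
  1P = (10, 5)
  2P = (5, 3)
  3P = (11, 15)
  4P = (11, 2)
  5P = (5, 14)
  6P = (10, 12)
  7P = O

ord(P) = 7


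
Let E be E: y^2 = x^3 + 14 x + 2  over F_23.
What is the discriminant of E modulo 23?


4 a^3 + 27 b^2 = 4*14^3 + 27*2^2 = 10976 + 108 = 11084
Delta = -16 * (11084) = -177344
Delta mod 23 = 9

Delta = 9 (mod 23)


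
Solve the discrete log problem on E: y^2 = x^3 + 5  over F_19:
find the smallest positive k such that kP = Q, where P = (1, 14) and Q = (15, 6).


Enumerate multiples of P until we hit Q = (15, 6):
  1P = (1, 14)
  2P = (15, 13)
  3P = (0, 9)
  4P = (5, 4)
  5P = (5, 15)
  6P = (0, 10)
  7P = (15, 6)
Match found at i = 7.

k = 7


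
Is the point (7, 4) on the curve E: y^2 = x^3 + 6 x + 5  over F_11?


Check whether y^2 = x^3 + 6 x + 5 (mod 11) for (x, y) = (7, 4).
LHS: y^2 = 4^2 mod 11 = 5
RHS: x^3 + 6 x + 5 = 7^3 + 6*7 + 5 mod 11 = 5
LHS = RHS

Yes, on the curve


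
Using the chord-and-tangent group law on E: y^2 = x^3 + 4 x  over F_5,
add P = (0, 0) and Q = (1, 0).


P != Q, so use the chord formula.
s = (y2 - y1) / (x2 - x1) = (0) / (1) mod 5 = 0
x3 = s^2 - x1 - x2 mod 5 = 0^2 - 0 - 1 = 4
y3 = s (x1 - x3) - y1 mod 5 = 0 * (0 - 4) - 0 = 0

P + Q = (4, 0)


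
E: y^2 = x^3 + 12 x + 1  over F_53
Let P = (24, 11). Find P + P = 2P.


Doubling: s = (3 x1^2 + a) / (2 y1)
s = (3*24^2 + 12) / (2*11) mod 53 = 2
x3 = s^2 - 2 x1 mod 53 = 2^2 - 2*24 = 9
y3 = s (x1 - x3) - y1 mod 53 = 2 * (24 - 9) - 11 = 19

2P = (9, 19)


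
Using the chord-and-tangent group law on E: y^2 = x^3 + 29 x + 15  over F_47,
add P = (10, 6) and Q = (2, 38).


P != Q, so use the chord formula.
s = (y2 - y1) / (x2 - x1) = (32) / (39) mod 47 = 43
x3 = s^2 - x1 - x2 mod 47 = 43^2 - 10 - 2 = 4
y3 = s (x1 - x3) - y1 mod 47 = 43 * (10 - 4) - 6 = 17

P + Q = (4, 17)


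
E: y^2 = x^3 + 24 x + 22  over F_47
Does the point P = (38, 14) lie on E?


Check whether y^2 = x^3 + 24 x + 22 (mod 47) for (x, y) = (38, 14).
LHS: y^2 = 14^2 mod 47 = 8
RHS: x^3 + 24 x + 22 = 38^3 + 24*38 + 22 mod 47 = 17
LHS != RHS

No, not on the curve


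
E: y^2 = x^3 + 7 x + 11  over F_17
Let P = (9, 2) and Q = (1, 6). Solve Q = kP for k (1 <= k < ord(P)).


Enumerate multiples of P until we hit Q = (1, 6):
  1P = (9, 2)
  2P = (8, 1)
  3P = (1, 6)
Match found at i = 3.

k = 3


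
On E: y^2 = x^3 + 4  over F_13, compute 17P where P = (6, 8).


k = 17 = 10001_2 (binary, LSB first: 10001)
Double-and-add from P = (6, 8):
  bit 0 = 1: acc = O + (6, 8) = (6, 8)
  bit 1 = 0: acc unchanged = (6, 8)
  bit 2 = 0: acc unchanged = (6, 8)
  bit 3 = 0: acc unchanged = (6, 8)
  bit 4 = 1: acc = (6, 8) + (2, 8) = (5, 5)

17P = (5, 5)


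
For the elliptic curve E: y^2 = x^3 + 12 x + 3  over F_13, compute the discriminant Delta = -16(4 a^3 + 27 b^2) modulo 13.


4 a^3 + 27 b^2 = 4*12^3 + 27*3^2 = 6912 + 243 = 7155
Delta = -16 * (7155) = -114480
Delta mod 13 = 11

Delta = 11 (mod 13)


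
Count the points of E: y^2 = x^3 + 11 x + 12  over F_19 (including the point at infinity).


For each x in F_19, count y with y^2 = x^3 + 11 x + 12 mod 19:
  x = 1: RHS = 5, y in [9, 10]  -> 2 point(s)
  x = 2: RHS = 4, y in [2, 17]  -> 2 point(s)
  x = 4: RHS = 6, y in [5, 14]  -> 2 point(s)
  x = 6: RHS = 9, y in [3, 16]  -> 2 point(s)
  x = 8: RHS = 4, y in [2, 17]  -> 2 point(s)
  x = 9: RHS = 4, y in [2, 17]  -> 2 point(s)
  x = 10: RHS = 1, y in [1, 18]  -> 2 point(s)
  x = 11: RHS = 1, y in [1, 18]  -> 2 point(s)
  x = 16: RHS = 9, y in [3, 16]  -> 2 point(s)
  x = 17: RHS = 1, y in [1, 18]  -> 2 point(s)
  x = 18: RHS = 0, y in [0]  -> 1 point(s)
Affine points: 21. Add the point at infinity: total = 22.

#E(F_19) = 22


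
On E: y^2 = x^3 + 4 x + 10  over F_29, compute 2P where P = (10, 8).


Doubling: s = (3 x1^2 + a) / (2 y1)
s = (3*10^2 + 4) / (2*8) mod 29 = 19
x3 = s^2 - 2 x1 mod 29 = 19^2 - 2*10 = 22
y3 = s (x1 - x3) - y1 mod 29 = 19 * (10 - 22) - 8 = 25

2P = (22, 25)


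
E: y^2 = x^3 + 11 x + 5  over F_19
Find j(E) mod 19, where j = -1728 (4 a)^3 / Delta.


Delta = -16(4 a^3 + 27 b^2) mod 19 = 4
-1728 * (4 a)^3 = -1728 * (4*11)^3 mod 19 = 7
j = 7 * 4^(-1) mod 19 = 16

j = 16 (mod 19)


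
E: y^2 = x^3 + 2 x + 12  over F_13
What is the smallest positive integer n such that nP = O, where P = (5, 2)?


Compute successive multiples of P until we hit O:
  1P = (5, 2)
  2P = (12, 3)
  3P = (0, 8)
  4P = (11, 0)
  5P = (0, 5)
  6P = (12, 10)
  7P = (5, 11)
  8P = O

ord(P) = 8


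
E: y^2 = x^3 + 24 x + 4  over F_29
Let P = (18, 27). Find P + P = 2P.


Doubling: s = (3 x1^2 + a) / (2 y1)
s = (3*18^2 + 24) / (2*27) mod 29 = 12
x3 = s^2 - 2 x1 mod 29 = 12^2 - 2*18 = 21
y3 = s (x1 - x3) - y1 mod 29 = 12 * (18 - 21) - 27 = 24

2P = (21, 24)


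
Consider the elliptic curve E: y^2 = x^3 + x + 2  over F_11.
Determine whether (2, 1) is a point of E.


Check whether y^2 = x^3 + 1 x + 2 (mod 11) for (x, y) = (2, 1).
LHS: y^2 = 1^2 mod 11 = 1
RHS: x^3 + 1 x + 2 = 2^3 + 1*2 + 2 mod 11 = 1
LHS = RHS

Yes, on the curve


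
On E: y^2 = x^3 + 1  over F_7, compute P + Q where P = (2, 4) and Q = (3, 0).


P != Q, so use the chord formula.
s = (y2 - y1) / (x2 - x1) = (3) / (1) mod 7 = 3
x3 = s^2 - x1 - x2 mod 7 = 3^2 - 2 - 3 = 4
y3 = s (x1 - x3) - y1 mod 7 = 3 * (2 - 4) - 4 = 4

P + Q = (4, 4)


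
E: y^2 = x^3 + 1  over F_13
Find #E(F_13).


For each x in F_13, count y with y^2 = x^3 + 0 x + 1 mod 13:
  x = 0: RHS = 1, y in [1, 12]  -> 2 point(s)
  x = 2: RHS = 9, y in [3, 10]  -> 2 point(s)
  x = 4: RHS = 0, y in [0]  -> 1 point(s)
  x = 5: RHS = 9, y in [3, 10]  -> 2 point(s)
  x = 6: RHS = 9, y in [3, 10]  -> 2 point(s)
  x = 10: RHS = 0, y in [0]  -> 1 point(s)
  x = 12: RHS = 0, y in [0]  -> 1 point(s)
Affine points: 11. Add the point at infinity: total = 12.

#E(F_13) = 12


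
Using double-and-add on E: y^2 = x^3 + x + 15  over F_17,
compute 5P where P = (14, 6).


k = 5 = 101_2 (binary, LSB first: 101)
Double-and-add from P = (14, 6):
  bit 0 = 1: acc = O + (14, 6) = (14, 6)
  bit 1 = 0: acc unchanged = (14, 6)
  bit 2 = 1: acc = (14, 6) + (5, 3) = (0, 10)

5P = (0, 10)


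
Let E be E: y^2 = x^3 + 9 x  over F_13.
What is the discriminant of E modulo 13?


4 a^3 + 27 b^2 = 4*9^3 + 27*0^2 = 2916 + 0 = 2916
Delta = -16 * (2916) = -46656
Delta mod 13 = 1

Delta = 1 (mod 13)


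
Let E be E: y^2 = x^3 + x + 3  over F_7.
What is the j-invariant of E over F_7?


Delta = -16(4 a^3 + 27 b^2) mod 7 = 3
-1728 * (4 a)^3 = -1728 * (4*1)^3 mod 7 = 1
j = 1 * 3^(-1) mod 7 = 5

j = 5 (mod 7)


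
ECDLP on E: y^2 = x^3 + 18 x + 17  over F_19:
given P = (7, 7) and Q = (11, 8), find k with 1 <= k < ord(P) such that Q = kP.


Enumerate multiples of P until we hit Q = (11, 8):
  1P = (7, 7)
  2P = (11, 11)
  3P = (2, 17)
  4P = (14, 7)
  5P = (17, 12)
  6P = (0, 6)
  7P = (0, 13)
  8P = (17, 7)
  9P = (14, 12)
  10P = (2, 2)
  11P = (11, 8)
Match found at i = 11.

k = 11


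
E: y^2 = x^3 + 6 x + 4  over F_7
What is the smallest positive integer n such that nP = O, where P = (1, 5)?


Compute successive multiples of P until we hit O:
  1P = (1, 5)
  2P = (0, 5)
  3P = (6, 2)
  4P = (4, 1)
  5P = (3, 0)
  6P = (4, 6)
  7P = (6, 5)
  8P = (0, 2)
  ... (continuing to 10P)
  10P = O

ord(P) = 10


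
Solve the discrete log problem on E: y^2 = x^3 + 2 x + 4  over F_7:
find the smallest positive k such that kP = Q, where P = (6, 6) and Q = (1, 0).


Enumerate multiples of P until we hit Q = (1, 0):
  1P = (6, 6)
  2P = (3, 4)
  3P = (0, 5)
  4P = (2, 4)
  5P = (1, 0)
Match found at i = 5.

k = 5


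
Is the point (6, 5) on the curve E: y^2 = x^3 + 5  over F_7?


Check whether y^2 = x^3 + 0 x + 5 (mod 7) for (x, y) = (6, 5).
LHS: y^2 = 5^2 mod 7 = 4
RHS: x^3 + 0 x + 5 = 6^3 + 0*6 + 5 mod 7 = 4
LHS = RHS

Yes, on the curve


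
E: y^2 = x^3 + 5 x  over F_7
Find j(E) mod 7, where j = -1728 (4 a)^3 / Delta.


Delta = -16(4 a^3 + 27 b^2) mod 7 = 1
-1728 * (4 a)^3 = -1728 * (4*5)^3 mod 7 = 6
j = 6 * 1^(-1) mod 7 = 6

j = 6 (mod 7)


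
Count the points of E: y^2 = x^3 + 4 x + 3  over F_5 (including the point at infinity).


For each x in F_5, count y with y^2 = x^3 + 4 x + 3 mod 5:
  x = 2: RHS = 4, y in [2, 3]  -> 2 point(s)
Affine points: 2. Add the point at infinity: total = 3.

#E(F_5) = 3


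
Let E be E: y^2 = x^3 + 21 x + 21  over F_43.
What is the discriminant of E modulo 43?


4 a^3 + 27 b^2 = 4*21^3 + 27*21^2 = 37044 + 11907 = 48951
Delta = -16 * (48951) = -783216
Delta mod 43 = 29

Delta = 29 (mod 43)


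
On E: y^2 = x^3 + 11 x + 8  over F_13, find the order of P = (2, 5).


Compute successive multiples of P until we hit O:
  1P = (2, 5)
  2P = (10, 0)
  3P = (2, 8)
  4P = O

ord(P) = 4
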